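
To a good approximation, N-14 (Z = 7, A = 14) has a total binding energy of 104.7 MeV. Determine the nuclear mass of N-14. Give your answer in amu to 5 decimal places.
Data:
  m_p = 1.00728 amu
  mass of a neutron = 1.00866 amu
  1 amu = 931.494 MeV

Mass defect = 104.7 MeV / (931.494 MeV/amu) = 0.1124001 amu
Constituent mass = 7(1.00728) + 7(1.00866) = 14.11158 amu
Nuclear mass = 14.11158 − 0.1124001 = 13.9991799 amu ≈ 13.99918 amu (to 5 decimal places)

13.99918 amu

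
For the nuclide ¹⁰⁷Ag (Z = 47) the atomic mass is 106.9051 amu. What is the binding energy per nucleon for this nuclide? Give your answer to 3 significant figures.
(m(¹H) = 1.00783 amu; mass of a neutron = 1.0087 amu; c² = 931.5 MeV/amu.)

With 47 protons and 60 neutrons (A = 107):
Mass of separated nucleons = 47(1.00783) + 60(1.0087) = 47.36801 + 60.5220 = 107.89001 amu
Δm = 107.89001 − 106.9051 = 0.98491 amu
Converting to energy: 0.98491 amu × 931.5 MeV/amu = 917.444 MeV
BE/A = 917.444 MeV / 107 = 8.574 MeV/nucleon

8.57 MeV/nucleon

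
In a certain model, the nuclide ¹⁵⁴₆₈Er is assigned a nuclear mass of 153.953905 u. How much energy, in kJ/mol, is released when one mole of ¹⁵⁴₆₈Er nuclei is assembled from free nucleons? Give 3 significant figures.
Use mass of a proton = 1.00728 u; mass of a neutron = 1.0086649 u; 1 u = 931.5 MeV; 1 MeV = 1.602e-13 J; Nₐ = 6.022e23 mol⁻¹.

1.16e+11 kJ/mol

With 68 protons and 86 neutrons (A = 154):
Σm = 68·m_p + 86·m_n = 68.49504 + 86.7451814 = 155.2402214 u
Mass defect Δm = 155.2402214 − 153.953905 = 1.2863164 u
Converting to energy: 1.2863164 u × 931.5 MeV/u = 1198.20 MeV
Per nucleus in joules: 1198.20 MeV × 1.602e-13 J/MeV = 1.9195e-10 J
Per mole: 1.9195e-10 J × 6.022e23 mol⁻¹ = 1.1559e+14 J/mol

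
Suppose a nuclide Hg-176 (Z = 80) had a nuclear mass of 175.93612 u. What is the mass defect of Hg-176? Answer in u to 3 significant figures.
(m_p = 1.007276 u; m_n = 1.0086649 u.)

1.48 u

With 80 protons and 96 neutrons (A = 176):
Mass of separated nucleons = 80(1.007276) + 96(1.0086649) = 80.582080 + 96.8318304 = 177.4139104 u
Mass defect Δm = 177.4139104 − 175.93612 = 1.4777904 u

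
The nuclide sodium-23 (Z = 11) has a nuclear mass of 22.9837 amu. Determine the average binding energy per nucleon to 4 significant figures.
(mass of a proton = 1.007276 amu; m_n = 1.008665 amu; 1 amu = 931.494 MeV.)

Z = 11, so N = A − Z = 23 − 11 = 12.
Σm = 11·m_p + 12·m_n = 11.080036 + 12.103980 = 23.184016 amu
The mass defect is 23.184016 − 22.9837 = 0.200316 amu.
Binding energy = Δm·c² = 0.200316 × 931.494 MeV/amu = 186.593 MeV
BE/A = 186.593 MeV / 23 = 8.113 MeV/nucleon

8.113 MeV/nucleon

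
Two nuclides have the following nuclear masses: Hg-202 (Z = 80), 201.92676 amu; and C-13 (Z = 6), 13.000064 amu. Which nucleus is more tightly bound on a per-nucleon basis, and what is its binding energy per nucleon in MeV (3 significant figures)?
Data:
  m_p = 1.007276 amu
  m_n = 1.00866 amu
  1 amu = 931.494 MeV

Hg-202: Σm = 80(1.007276) + 122(1.00866) = 203.638600 amu; Δm = 1.711840 amu; E_B = 1594.6 MeV; E_B/A = 7.894 MeV
C-13: Σm = 6(1.007276) + 7(1.00866) = 13.104276 amu; Δm = 0.104212 amu; E_B = 97.073 MeV; E_B/A = 7.467 MeV
Hg-202 has the higher binding energy per nucleon, so it is the more tightly bound nucleus.

Hg-202; 7.89 MeV/nucleon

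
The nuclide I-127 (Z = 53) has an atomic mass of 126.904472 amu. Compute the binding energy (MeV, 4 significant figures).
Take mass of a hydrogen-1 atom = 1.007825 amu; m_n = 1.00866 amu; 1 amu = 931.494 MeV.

The nucleus contains 53 protons and 127 − 53 = 74 neutrons.
Σm = 53·m(¹H) + 74·m_n = 53.414725 + 74.64084 = 128.055565 amu
Δm = 128.055565 − 126.904472 = 1.151093 amu
E_B = 1.151093 × 931.494 = 1072.24 MeV

1072 MeV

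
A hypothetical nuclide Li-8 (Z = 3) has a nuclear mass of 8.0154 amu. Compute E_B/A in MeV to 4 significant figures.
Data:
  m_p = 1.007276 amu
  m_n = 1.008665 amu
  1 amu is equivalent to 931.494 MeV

With 3 protons and 5 neutrons (A = 8):
Total constituent mass: 3 × 1.007276 + 5 × 1.008665 = 8.065153 amu
Δm = 8.065153 − 8.0154 = 0.049753 amu
Binding energy = Δm·c² = 0.049753 × 931.494 MeV/amu = 46.3446 MeV
BE/A = 46.3446 MeV / 8 = 5.793 MeV/nucleon

5.793 MeV/nucleon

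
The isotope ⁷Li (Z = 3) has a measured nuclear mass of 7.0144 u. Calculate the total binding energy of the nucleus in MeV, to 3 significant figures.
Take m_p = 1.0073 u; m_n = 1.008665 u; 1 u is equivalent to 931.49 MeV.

The nucleus contains 3 protons and 7 − 3 = 4 neutrons.
Mass of separated nucleons = 3(1.0073) + 4(1.008665) = 3.0219 + 4.034660 = 7.056560 u
Mass defect Δm = 7.056560 − 7.0144 = 0.042160 u
Converting to energy: 0.042160 u × 931.49 MeV/u = 39.2716 MeV

39.3 MeV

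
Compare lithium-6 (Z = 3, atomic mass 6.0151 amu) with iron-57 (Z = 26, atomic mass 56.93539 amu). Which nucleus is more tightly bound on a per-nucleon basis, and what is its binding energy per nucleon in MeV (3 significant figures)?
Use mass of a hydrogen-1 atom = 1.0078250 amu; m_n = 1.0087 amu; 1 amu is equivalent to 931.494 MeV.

iron-57; 8.79 MeV/nucleon

lithium-6: Σm = 3(1.0078250) + 3(1.0087) = 6.0495750 amu; Δm = 0.0344750 amu; E_B = 32.113 MeV; E_B/A = 5.352 MeV
iron-57: Σm = 26(1.0078250) + 31(1.0087) = 57.4731500 amu; Δm = 0.5377600 amu; E_B = 500.92 MeV; E_B/A = 8.788 MeV
iron-57 has the higher binding energy per nucleon, so it is the more tightly bound nucleus.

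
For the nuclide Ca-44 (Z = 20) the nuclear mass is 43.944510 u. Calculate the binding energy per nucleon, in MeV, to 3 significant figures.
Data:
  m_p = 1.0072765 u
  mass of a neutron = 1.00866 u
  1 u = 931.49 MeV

8.66 MeV/nucleon

The nucleus contains 20 protons and 44 − 20 = 24 neutrons.
Σm = 20·m_p + 24·m_n = 20.1455300 + 24.20784 = 44.3533700 u
The mass defect is 44.3533700 − 43.944510 = 0.4088600 u.
E_B = 0.4088600 × 931.49 = 380.849 MeV
Dividing by A = 44 gives 8.656 MeV per nucleon.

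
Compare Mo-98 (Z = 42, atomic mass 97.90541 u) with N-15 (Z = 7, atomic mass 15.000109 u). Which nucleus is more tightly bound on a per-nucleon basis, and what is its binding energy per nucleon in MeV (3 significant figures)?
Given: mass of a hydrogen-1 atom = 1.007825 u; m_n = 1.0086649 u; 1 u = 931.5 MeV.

Mo-98: Σm = 42(1.007825) + 56(1.0086649) = 98.8138844 u; Δm = 0.9084744 u; E_B = 846.24 MeV; E_B/A = 8.635 MeV
N-15: Σm = 7(1.007825) + 8(1.0086649) = 15.1240942 u; Δm = 0.1239852 u; E_B = 115.49 MeV; E_B/A = 7.699 MeV
Mo-98 has the higher binding energy per nucleon, so it is the more tightly bound nucleus.

Mo-98; 8.64 MeV/nucleon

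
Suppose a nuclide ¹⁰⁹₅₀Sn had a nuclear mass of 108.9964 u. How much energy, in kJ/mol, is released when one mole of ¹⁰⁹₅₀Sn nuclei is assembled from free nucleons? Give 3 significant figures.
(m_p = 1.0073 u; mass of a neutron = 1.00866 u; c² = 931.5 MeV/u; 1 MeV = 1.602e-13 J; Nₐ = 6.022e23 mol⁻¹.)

Mass of separated nucleons = 50(1.0073) + 59(1.00866) = 50.3650 + 59.51094 = 109.87594 u
Δm = 109.87594 − 108.9964 = 0.87954 u
Converting to energy: 0.87954 u × 931.5 MeV/u = 819.292 MeV
Per nucleus in joules: 819.292 MeV × 1.602e-13 J/MeV = 1.3125e-10 J
Per mole: 1.3125e-10 J × 6.022e23 mol⁻¹ = 7.9039e+13 J/mol

7.90e+10 kJ/mol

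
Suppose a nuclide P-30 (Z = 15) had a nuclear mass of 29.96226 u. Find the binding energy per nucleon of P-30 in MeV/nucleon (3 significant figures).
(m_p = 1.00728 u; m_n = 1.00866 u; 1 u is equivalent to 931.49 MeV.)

With 15 protons and 15 neutrons (A = 30):
Mass of separated nucleons = 15(1.00728) + 15(1.00866) = 15.10920 + 15.12990 = 30.23910 u
The mass defect is 30.23910 − 29.96226 = 0.27684 u.
E_B = 0.27684 × 931.49 = 257.874 MeV
BE/A = 257.874 MeV / 30 = 8.596 MeV/nucleon

8.60 MeV/nucleon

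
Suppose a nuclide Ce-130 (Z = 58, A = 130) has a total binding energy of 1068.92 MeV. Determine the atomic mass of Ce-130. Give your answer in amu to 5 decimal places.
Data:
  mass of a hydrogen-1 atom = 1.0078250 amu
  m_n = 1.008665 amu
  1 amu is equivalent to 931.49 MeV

Mass defect = 1068.92 MeV / (931.49 MeV/amu) = 1.1475378 amu
Constituent mass = 58(1.0078250) + 72(1.008665) = 131.0777300 amu
Atomic mass = 131.0777300 − 1.1475378 = 129.9301922 amu ≈ 129.93019 amu (to 5 decimal places)

129.93019 amu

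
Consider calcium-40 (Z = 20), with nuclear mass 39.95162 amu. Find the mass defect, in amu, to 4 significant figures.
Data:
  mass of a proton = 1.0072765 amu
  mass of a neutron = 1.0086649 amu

Mass of separated nucleons = 20(1.0072765) + 20(1.0086649) = 20.1455300 + 20.1732980 = 40.3188280 amu
The mass defect is 40.3188280 − 39.95162 = 0.3672080 amu.

0.3672 amu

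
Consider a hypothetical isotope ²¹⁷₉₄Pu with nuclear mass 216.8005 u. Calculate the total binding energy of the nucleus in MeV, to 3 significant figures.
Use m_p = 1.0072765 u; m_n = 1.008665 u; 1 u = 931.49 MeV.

1820 MeV

Σm = 94·m_p + 123·m_n = 94.6839910 + 124.065795 = 218.7497860 u
Δm = 218.7497860 − 216.8005 = 1.9492860 u
E_B = 1.9492860 × 931.49 = 1815.74 MeV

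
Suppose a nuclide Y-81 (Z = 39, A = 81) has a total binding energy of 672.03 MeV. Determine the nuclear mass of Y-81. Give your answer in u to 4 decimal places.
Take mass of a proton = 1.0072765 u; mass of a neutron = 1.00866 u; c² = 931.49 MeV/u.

Mass defect = 672.03 MeV / (931.49 MeV/u) = 0.721457 u
Constituent mass = 39(1.0072765) + 42(1.00866) = 81.6475035 u
Nuclear mass = 81.6475035 − 0.721457 = 80.9260465 u ≈ 80.9260 u (to 4 decimal places)

80.9260 u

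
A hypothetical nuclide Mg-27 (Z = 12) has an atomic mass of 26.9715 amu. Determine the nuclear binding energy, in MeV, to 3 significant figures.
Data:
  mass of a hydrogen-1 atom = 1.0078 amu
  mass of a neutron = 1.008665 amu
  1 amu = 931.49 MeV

235 MeV

With 12 protons and 15 neutrons (A = 27):
Total constituent mass: 12 × 1.0078 + 15 × 1.008665 = 27.223575 amu
The mass defect is 27.223575 − 26.9715 = 0.252075 amu.
Converting to energy: 0.252075 amu × 931.49 MeV/amu = 234.805 MeV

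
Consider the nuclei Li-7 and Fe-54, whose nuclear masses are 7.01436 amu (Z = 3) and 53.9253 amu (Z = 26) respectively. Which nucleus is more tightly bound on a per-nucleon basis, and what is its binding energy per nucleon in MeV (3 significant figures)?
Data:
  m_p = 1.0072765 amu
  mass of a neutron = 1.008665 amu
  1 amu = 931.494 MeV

Li-7: Σm = 3(1.0072765) + 4(1.008665) = 7.0564895 amu; Δm = 0.0421295 amu; E_B = 39.243 MeV; E_B/A = 5.606 MeV
Fe-54: Σm = 26(1.0072765) + 28(1.008665) = 54.4318090 amu; Δm = 0.5065090 amu; E_B = 471.81 MeV; E_B/A = 8.737 MeV
Fe-54 has the higher binding energy per nucleon, so it is the more tightly bound nucleus.

Fe-54; 8.74 MeV/nucleon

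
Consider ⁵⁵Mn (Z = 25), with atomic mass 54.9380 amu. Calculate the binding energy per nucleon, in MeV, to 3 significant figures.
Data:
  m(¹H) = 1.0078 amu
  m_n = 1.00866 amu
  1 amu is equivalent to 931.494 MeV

8.75 MeV/nucleon

Z = 25, so N = A − Z = 55 − 25 = 30.
Mass of separated nucleons = 25(1.0078) + 30(1.00866) = 25.1950 + 30.25980 = 55.45480 amu
Δm = 55.45480 − 54.9380 = 0.51680 amu
Converting to energy: 0.51680 amu × 931.494 MeV/amu = 481.396 MeV
Per nucleon: 481.396 / 55 = 8.753 MeV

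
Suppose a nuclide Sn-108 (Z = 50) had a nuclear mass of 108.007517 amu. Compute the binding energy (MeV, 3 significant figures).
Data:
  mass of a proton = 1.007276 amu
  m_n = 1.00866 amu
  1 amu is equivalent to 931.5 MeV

Σm = 50·m_p + 58·m_n = 50.363800 + 58.50228 = 108.866080 amu
The mass defect is 108.866080 − 108.007517 = 0.858563 amu.
Converting to energy: 0.858563 amu × 931.5 MeV/amu = 799.751 MeV

800 MeV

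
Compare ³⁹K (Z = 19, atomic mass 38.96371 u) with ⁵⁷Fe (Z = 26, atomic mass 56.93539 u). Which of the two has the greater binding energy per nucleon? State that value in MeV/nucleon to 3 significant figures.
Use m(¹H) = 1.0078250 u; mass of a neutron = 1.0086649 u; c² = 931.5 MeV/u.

³⁹K: Σm = 19(1.0078250) + 20(1.0086649) = 39.3219730 u; Δm = 0.3582630 u; E_B = 333.72 MeV; E_B/A = 8.557 MeV
⁵⁷Fe: Σm = 26(1.0078250) + 31(1.0086649) = 57.4720619 u; Δm = 0.5366719 u; E_B = 499.91 MeV; E_B/A = 8.770 MeV
⁵⁷Fe has the higher binding energy per nucleon, so it is the more tightly bound nucleus.

⁵⁷Fe; 8.77 MeV/nucleon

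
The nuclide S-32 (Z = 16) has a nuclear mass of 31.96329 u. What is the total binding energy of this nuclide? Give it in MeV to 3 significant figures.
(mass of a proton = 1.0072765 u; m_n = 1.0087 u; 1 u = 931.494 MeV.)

272 MeV

Σm = 16·m_p + 16·m_n = 16.1164240 + 16.1392 = 32.2556240 u
The mass defect is 32.2556240 − 31.96329 = 0.2923340 u.
Converting to energy: 0.2923340 u × 931.494 MeV/u = 272.307 MeV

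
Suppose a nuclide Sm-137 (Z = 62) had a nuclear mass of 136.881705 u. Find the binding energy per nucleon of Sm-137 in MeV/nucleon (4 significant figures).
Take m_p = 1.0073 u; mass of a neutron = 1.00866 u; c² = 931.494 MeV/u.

8.298 MeV/nucleon

Mass of separated nucleons = 62(1.0073) + 75(1.00866) = 62.4526 + 75.64950 = 138.10210 u
The mass defect is 138.10210 − 136.881705 = 1.220395 u.
E_B = 1.220395 × 931.494 = 1136.79 MeV
Dividing by A = 137 gives 8.298 MeV per nucleon.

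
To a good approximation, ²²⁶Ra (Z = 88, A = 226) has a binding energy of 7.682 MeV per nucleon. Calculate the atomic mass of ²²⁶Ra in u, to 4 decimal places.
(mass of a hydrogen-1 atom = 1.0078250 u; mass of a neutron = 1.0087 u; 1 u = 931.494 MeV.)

Total binding energy = 226 × 7.682 = 1736.132 MeV
Mass defect = 1736.132 MeV / (931.494 MeV/u) = 1.863814 u
Constituent mass = 88(1.0078250) + 138(1.0087) = 227.8892000 u
Atomic mass = 227.8892000 − 1.863814 = 226.0253860 u ≈ 226.0254 u (to 4 decimal places)

226.0254 u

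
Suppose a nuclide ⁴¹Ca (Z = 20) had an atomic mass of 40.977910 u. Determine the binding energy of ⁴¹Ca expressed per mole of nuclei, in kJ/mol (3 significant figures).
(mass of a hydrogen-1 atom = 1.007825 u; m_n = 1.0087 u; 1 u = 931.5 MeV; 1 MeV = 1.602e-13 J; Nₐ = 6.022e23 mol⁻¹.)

The nucleus contains 20 protons and 41 − 20 = 21 neutrons.
Total constituent mass: 20 × 1.007825 + 21 × 1.0087 = 41.339200 u
Mass defect Δm = 41.339200 − 40.977910 = 0.361290 u
E_B = 0.361290 × 931.5 = 336.542 MeV
Per nucleus in joules: 336.542 MeV × 1.602e-13 J/MeV = 5.3914e-11 J
Per mole: 5.3914e-11 J × 6.022e23 mol⁻¹ = 3.2467e+13 J/mol

3.25e+10 kJ/mol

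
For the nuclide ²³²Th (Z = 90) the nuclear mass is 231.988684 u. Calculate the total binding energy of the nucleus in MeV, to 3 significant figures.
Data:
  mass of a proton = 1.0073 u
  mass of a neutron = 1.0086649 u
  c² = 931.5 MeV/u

With 90 protons and 142 neutrons (A = 232):
Mass of separated nucleons = 90(1.0073) + 142(1.0086649) = 90.6570 + 143.2304158 = 233.8874158 u
Δm = 233.8874158 − 231.988684 = 1.8987318 u
Converting to energy: 1.8987318 u × 931.5 MeV/u = 1768.67 MeV

1770 MeV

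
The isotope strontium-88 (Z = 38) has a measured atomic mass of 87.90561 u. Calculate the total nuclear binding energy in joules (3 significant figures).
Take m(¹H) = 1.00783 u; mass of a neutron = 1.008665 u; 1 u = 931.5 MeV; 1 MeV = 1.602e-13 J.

Total constituent mass: 38 × 1.00783 + 50 × 1.008665 = 88.730790 u
The mass defect is 88.730790 − 87.90561 = 0.825180 u.
Converting to energy: 0.825180 u × 931.5 MeV/u = 768.655 MeV
In joules: 768.655 MeV × 1.602e-13 J/MeV = 1.2314e-10 J

1.23e-10 J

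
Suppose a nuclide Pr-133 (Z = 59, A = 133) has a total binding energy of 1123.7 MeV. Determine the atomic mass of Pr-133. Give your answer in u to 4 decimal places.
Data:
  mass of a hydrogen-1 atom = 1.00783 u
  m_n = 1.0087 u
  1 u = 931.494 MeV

132.8994 u

Mass defect = 1123.7 MeV / (931.494 MeV/u) = 1.206342 u
Constituent mass = 59(1.00783) + 74(1.0087) = 134.10577 u
Atomic mass = 134.10577 − 1.206342 = 132.899428 u ≈ 132.8994 u (to 4 decimal places)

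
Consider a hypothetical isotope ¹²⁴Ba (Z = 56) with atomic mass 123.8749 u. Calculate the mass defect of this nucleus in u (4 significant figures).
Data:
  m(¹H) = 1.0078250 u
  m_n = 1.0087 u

1.155 u

Z = 56, so N = A − Z = 124 − 56 = 68.
Total constituent mass: 56 × 1.0078250 + 68 × 1.0087 = 125.0298000 u
Δm = 125.0298000 − 123.8749 = 1.1549000 u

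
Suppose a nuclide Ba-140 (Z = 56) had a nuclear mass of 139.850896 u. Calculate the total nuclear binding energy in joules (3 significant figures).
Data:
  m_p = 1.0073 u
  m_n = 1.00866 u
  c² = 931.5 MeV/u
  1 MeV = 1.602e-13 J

Σm = 56·m_p + 84·m_n = 56.4088 + 84.72744 = 141.13624 u
Δm = 141.13624 − 139.850896 = 1.285344 u
Converting to energy: 1.285344 u × 931.5 MeV/u = 1197.30 MeV
In joules: 1197.30 MeV × 1.602e-13 J/MeV = 1.9181e-10 J

1.92e-10 J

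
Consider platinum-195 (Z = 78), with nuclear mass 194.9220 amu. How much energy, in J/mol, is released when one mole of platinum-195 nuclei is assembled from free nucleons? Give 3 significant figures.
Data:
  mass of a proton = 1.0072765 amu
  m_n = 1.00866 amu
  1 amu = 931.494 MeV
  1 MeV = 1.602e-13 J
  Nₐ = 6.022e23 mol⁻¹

The nucleus contains 78 protons and 195 − 78 = 117 neutrons.
Σm = 78·m_p + 117·m_n = 78.5675670 + 118.01322 = 196.5807870 amu
The mass defect is 196.5807870 − 194.9220 = 1.6587870 amu.
Binding energy = Δm·c² = 1.6587870 × 931.494 MeV/amu = 1545.15 MeV
Per nucleus in joules: 1545.15 MeV × 1.602e-13 J/MeV = 2.4753e-10 J
Per mole: 2.4753e-10 J × 6.022e23 mol⁻¹ = 1.4906e+14 J/mol

1.49e+14 J/mol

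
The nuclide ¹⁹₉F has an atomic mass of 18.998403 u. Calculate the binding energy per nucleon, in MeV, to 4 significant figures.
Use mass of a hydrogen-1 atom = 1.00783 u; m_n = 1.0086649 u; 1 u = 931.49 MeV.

Mass of separated nucleons = 9(1.00783) + 10(1.0086649) = 9.07047 + 10.0866490 = 19.1571190 u
Δm = 19.1571190 − 18.998403 = 0.1587160 u
Converting to energy: 0.1587160 u × 931.49 MeV/u = 147.842 MeV
Dividing by A = 19 gives 7.781 MeV per nucleon.

7.781 MeV/nucleon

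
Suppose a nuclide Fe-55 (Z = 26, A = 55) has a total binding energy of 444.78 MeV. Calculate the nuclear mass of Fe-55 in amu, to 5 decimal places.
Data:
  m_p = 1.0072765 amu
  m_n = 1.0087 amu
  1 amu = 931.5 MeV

Mass defect = 444.78 MeV / (931.5 MeV/amu) = 0.4774879 amu
Constituent mass = 26(1.0072765) + 29(1.0087) = 55.4414890 amu
Nuclear mass = 55.4414890 − 0.4774879 = 54.9640011 amu ≈ 54.96400 amu (to 5 decimal places)

54.96400 amu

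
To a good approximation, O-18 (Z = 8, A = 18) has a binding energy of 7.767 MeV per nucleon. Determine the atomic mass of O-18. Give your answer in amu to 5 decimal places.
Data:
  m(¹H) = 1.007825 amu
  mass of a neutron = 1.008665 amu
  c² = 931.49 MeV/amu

Total binding energy = 18 × 7.767 = 139.806 MeV
Mass defect = 139.806 MeV / (931.49 MeV/amu) = 0.1500886 amu
Constituent mass = 8(1.007825) + 10(1.008665) = 18.149250 amu
Atomic mass = 18.149250 − 0.1500886 = 17.9991614 amu ≈ 17.99916 amu (to 5 decimal places)

17.99916 amu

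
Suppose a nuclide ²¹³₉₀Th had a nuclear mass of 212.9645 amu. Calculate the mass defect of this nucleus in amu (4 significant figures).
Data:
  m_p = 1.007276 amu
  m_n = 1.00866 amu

1.756 amu

With 90 protons and 123 neutrons (A = 213):
Σm = 90·m_p + 123·m_n = 90.654840 + 124.06518 = 214.720020 amu
The mass defect is 214.720020 − 212.9645 = 1.755520 amu.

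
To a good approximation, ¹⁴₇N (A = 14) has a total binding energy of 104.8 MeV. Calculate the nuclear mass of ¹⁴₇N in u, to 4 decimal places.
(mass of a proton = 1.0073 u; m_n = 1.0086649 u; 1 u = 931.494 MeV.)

Mass defect = 104.8 MeV / (931.494 MeV/u) = 0.112507 u
Constituent mass = 7(1.0073) + 7(1.0086649) = 14.1117543 u
Nuclear mass = 14.1117543 − 0.112507 = 13.9992473 u ≈ 13.9992 u (to 4 decimal places)

13.9992 u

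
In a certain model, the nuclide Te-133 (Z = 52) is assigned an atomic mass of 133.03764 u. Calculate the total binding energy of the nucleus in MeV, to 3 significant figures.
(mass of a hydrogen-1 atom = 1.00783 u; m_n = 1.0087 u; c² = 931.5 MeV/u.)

1000 MeV

The nucleus contains 52 protons and 133 − 52 = 81 neutrons.
Total constituent mass: 52 × 1.00783 + 81 × 1.0087 = 134.11186 u
Δm = 134.11186 − 133.03764 = 1.07422 u
Binding energy = Δm·c² = 1.07422 × 931.5 MeV/u = 1000.64 MeV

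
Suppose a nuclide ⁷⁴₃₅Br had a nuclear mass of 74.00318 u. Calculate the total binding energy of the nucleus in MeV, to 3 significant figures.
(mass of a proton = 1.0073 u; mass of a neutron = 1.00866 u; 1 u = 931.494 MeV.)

Mass of separated nucleons = 35(1.0073) + 39(1.00866) = 35.2555 + 39.33774 = 74.59324 u
Mass defect Δm = 74.59324 − 74.00318 = 0.59006 u
E_B = 0.59006 × 931.494 = 549.637 MeV

550 MeV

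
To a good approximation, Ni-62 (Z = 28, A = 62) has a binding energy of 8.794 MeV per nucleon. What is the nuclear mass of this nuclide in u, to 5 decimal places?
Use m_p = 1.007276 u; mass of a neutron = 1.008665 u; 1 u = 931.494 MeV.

61.91301 u

Total binding energy = 62 × 8.794 = 545.228 MeV
Mass defect = 545.228 MeV / (931.494 MeV/u) = 0.5853264 u
Constituent mass = 28(1.007276) + 34(1.008665) = 62.498338 u
Nuclear mass = 62.498338 − 0.5853264 = 61.9130116 u ≈ 61.91301 u (to 5 decimal places)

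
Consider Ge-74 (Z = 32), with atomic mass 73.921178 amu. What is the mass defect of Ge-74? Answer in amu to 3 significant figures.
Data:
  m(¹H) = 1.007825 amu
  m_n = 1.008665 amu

0.693 amu

With 32 protons and 42 neutrons (A = 74):
Total constituent mass: 32 × 1.007825 + 42 × 1.008665 = 74.614330 amu
The mass defect is 74.614330 − 73.921178 = 0.693152 amu.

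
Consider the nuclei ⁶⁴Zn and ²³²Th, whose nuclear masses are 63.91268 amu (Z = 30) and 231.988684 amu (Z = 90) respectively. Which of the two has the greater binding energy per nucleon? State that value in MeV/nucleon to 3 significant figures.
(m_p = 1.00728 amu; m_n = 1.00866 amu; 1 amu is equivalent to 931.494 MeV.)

⁶⁴Zn; 8.74 MeV/nucleon

⁶⁴Zn: Σm = 30(1.00728) + 34(1.00866) = 64.51284 amu; Δm = 0.60016 amu; E_B = 559.05 MeV; E_B/A = 8.735 MeV
²³²Th: Σm = 90(1.00728) + 142(1.00866) = 233.88492 amu; Δm = 1.896236 amu; E_B = 1766.332 MeV; E_B/A = 7.614 MeV
⁶⁴Zn has the higher binding energy per nucleon, so it is the more tightly bound nucleus.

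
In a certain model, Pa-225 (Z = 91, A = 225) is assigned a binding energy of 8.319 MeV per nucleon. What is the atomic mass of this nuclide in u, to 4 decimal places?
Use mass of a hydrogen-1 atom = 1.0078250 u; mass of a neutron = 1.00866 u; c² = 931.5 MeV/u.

Total binding energy = 225 × 8.319 = 1871.775 MeV
Mass defect = 1871.775 MeV / (931.5 MeV/u) = 2.009420 u
Constituent mass = 91(1.0078250) + 134(1.00866) = 226.8725150 u
Atomic mass = 226.8725150 − 2.009420 = 224.8630950 u ≈ 224.8631 u (to 4 decimal places)

224.8631 u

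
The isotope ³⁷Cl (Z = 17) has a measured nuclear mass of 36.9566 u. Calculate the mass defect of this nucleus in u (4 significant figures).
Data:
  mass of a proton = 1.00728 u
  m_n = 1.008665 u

Z = 17, so N = A − Z = 37 − 17 = 20.
Total constituent mass: 17 × 1.00728 + 20 × 1.008665 = 37.297060 u
Δm = 37.297060 − 36.9566 = 0.340460 u

0.3405 u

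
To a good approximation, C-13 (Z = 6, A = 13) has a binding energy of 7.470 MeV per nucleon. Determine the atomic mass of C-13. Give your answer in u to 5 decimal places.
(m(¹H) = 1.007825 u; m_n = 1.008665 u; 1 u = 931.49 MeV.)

13.00335 u

Total binding energy = 13 × 7.470 = 97.110 MeV
Mass defect = 97.110 MeV / (931.49 MeV/u) = 0.1042523 u
Constituent mass = 6(1.007825) + 7(1.008665) = 13.107605 u
Atomic mass = 13.107605 − 0.1042523 = 13.0033527 u ≈ 13.00335 u (to 5 decimal places)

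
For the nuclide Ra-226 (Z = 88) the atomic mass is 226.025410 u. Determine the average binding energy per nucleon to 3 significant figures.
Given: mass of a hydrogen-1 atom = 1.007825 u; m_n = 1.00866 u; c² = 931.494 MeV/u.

7.66 MeV/nucleon

Total constituent mass: 88 × 1.007825 + 138 × 1.00866 = 227.883680 u
Δm = 227.883680 − 226.025410 = 1.858270 u
Binding energy = Δm·c² = 1.858270 × 931.494 MeV/u = 1730.97 MeV
BE/A = 1730.97 MeV / 226 = 7.659 MeV/nucleon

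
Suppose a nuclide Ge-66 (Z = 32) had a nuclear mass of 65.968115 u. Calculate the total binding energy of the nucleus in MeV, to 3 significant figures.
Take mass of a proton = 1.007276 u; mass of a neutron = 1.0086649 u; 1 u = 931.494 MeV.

521 MeV

Z = 32, so N = A − Z = 66 − 32 = 34.
Total constituent mass: 32 × 1.007276 + 34 × 1.0086649 = 66.5274386 u
Mass defect Δm = 66.5274386 − 65.968115 = 0.5593236 u
E_B = 0.5593236 × 931.494 = 521.007 MeV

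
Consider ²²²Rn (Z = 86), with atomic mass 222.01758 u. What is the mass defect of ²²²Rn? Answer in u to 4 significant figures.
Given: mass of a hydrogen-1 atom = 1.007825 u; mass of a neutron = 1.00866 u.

1.833 u

Total constituent mass: 86 × 1.007825 + 136 × 1.00866 = 223.850710 u
The mass defect is 223.850710 − 222.01758 = 1.833130 u.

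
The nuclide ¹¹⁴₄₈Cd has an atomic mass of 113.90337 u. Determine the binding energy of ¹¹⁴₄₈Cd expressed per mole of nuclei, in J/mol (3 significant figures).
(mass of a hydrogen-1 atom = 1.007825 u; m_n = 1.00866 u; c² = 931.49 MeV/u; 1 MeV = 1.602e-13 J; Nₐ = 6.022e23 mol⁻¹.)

9.38e+13 J/mol

Z = 48, so N = A − Z = 114 − 48 = 66.
Total constituent mass: 48 × 1.007825 + 66 × 1.00866 = 114.947160 u
Δm = 114.947160 − 113.90337 = 1.043790 u
E_B = 1.043790 × 931.49 = 972.280 MeV
Per nucleus in joules: 972.280 MeV × 1.602e-13 J/MeV = 1.5576e-10 J
Per mole: 1.5576e-10 J × 6.022e23 mol⁻¹ = 9.3799e+13 J/mol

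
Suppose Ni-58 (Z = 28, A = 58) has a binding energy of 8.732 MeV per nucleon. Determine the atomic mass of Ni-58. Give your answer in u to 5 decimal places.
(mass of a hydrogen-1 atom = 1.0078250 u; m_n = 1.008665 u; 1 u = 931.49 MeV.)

57.93534 u

Total binding energy = 58 × 8.732 = 506.456 MeV
Mass defect = 506.456 MeV / (931.49 MeV/u) = 0.5437052 u
Constituent mass = 28(1.0078250) + 30(1.008665) = 58.4790500 u
Atomic mass = 58.4790500 − 0.5437052 = 57.9353448 u ≈ 57.93534 u (to 5 decimal places)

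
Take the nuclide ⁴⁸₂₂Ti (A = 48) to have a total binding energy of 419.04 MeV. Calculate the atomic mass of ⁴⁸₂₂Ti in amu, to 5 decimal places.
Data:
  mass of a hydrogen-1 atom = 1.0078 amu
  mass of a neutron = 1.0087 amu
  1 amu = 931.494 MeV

Mass defect = 419.04 MeV / (931.494 MeV/amu) = 0.4498580 amu
Constituent mass = 22(1.0078) + 26(1.0087) = 48.3978 amu
Atomic mass = 48.3978 − 0.4498580 = 47.9479420 amu ≈ 47.94794 amu (to 5 decimal places)

47.94794 amu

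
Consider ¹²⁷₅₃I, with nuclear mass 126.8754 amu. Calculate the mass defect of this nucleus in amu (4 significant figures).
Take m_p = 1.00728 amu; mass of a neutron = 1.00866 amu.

1.151 amu

With 53 protons and 74 neutrons (A = 127):
Mass of separated nucleons = 53(1.00728) + 74(1.00866) = 53.38584 + 74.64084 = 128.02668 amu
The mass defect is 128.02668 − 126.8754 = 1.15128 amu.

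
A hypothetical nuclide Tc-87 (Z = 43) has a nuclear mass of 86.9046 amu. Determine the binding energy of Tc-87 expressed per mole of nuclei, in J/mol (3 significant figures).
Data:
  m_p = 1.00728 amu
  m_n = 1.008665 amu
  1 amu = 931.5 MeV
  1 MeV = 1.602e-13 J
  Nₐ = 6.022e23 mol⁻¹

With 43 protons and 44 neutrons (A = 87):
Σm = 43·m_p + 44·m_n = 43.31304 + 44.381260 = 87.694300 amu
Δm = 87.694300 − 86.9046 = 0.789700 amu
Converting to energy: 0.789700 amu × 931.5 MeV/amu = 735.606 MeV
Per nucleus in joules: 735.606 MeV × 1.602e-13 J/MeV = 1.1784e-10 J
Per mole: 1.1784e-10 J × 6.022e23 mol⁻¹ = 7.0963e+13 J/mol

7.10e+13 J/mol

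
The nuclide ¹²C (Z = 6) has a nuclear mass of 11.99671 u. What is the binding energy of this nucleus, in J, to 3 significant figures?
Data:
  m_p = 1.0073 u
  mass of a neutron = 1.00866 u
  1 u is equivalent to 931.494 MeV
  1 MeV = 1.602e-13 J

1.48e-11 J

Σm = 6·m_p + 6·m_n = 6.0438 + 6.05196 = 12.09576 u
The mass defect is 12.09576 − 11.99671 = 0.09905 u.
Binding energy = Δm·c² = 0.09905 × 931.494 MeV/u = 92.2645 MeV
In joules: 92.2645 MeV × 1.602e-13 J/MeV = 1.4781e-11 J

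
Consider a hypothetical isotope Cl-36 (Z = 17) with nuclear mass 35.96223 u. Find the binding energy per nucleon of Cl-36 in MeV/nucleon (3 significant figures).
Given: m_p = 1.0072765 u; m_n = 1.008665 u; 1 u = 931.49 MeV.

8.44 MeV/nucleon

Mass of separated nucleons = 17(1.0072765) + 19(1.008665) = 17.1237005 + 19.164635 = 36.2883355 u
Mass defect Δm = 36.2883355 − 35.96223 = 0.3261055 u
Converting to energy: 0.3261055 u × 931.49 MeV/u = 303.764 MeV
BE/A = 303.764 MeV / 36 = 8.438 MeV/nucleon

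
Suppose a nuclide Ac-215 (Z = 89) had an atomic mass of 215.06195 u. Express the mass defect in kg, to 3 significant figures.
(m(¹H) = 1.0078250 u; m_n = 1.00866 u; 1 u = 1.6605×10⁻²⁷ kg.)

Mass of separated nucleons = 89(1.0078250) + 126(1.00866) = 89.6964250 + 127.09116 = 216.7875850 u
The mass defect is 216.7875850 − 215.06195 = 1.7256350 u.
In SI units: 1.7256350 u × 1.6605×10⁻²⁷ kg/u = 2.8654e-27 kg

2.87e-27 kg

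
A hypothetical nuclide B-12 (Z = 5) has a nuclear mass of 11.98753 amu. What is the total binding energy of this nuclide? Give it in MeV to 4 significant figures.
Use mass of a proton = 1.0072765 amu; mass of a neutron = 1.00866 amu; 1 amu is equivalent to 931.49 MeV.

With 5 protons and 7 neutrons (A = 12):
Mass of separated nucleons = 5(1.0072765) + 7(1.00866) = 5.0363825 + 7.06062 = 12.0970025 amu
Mass defect Δm = 12.0970025 − 11.98753 = 0.1094725 amu
Binding energy = Δm·c² = 0.1094725 × 931.49 MeV/amu = 101.973 MeV

102.0 MeV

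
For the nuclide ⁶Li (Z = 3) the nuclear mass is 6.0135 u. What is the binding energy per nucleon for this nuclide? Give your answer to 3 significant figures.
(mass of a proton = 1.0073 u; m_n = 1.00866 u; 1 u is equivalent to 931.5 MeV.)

5.34 MeV/nucleon

The nucleus contains 3 protons and 6 − 3 = 3 neutrons.
Σm = 3·m_p + 3·m_n = 3.0219 + 3.02598 = 6.04788 u
Δm = 6.04788 − 6.0135 = 0.03438 u
Converting to energy: 0.03438 u × 931.5 MeV/u = 32.02497 MeV
Per nucleon: 32.02497 / 6 = 5.337 MeV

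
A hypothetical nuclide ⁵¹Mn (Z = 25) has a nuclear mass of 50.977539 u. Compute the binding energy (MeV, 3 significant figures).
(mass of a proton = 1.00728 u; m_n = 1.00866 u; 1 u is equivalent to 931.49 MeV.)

400 MeV

Σm = 25·m_p + 26·m_n = 25.18200 + 26.22516 = 51.40716 u
The mass defect is 51.40716 − 50.977539 = 0.429621 u.
Binding energy = Δm·c² = 0.429621 × 931.49 MeV/u = 400.188 MeV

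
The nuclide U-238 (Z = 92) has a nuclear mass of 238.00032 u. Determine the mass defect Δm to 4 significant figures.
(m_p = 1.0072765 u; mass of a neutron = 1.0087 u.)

Σm = 92·m_p + 146·m_n = 92.6694380 + 147.2702 = 239.9396380 u
Mass defect Δm = 239.9396380 − 238.00032 = 1.9393180 u

1.939 u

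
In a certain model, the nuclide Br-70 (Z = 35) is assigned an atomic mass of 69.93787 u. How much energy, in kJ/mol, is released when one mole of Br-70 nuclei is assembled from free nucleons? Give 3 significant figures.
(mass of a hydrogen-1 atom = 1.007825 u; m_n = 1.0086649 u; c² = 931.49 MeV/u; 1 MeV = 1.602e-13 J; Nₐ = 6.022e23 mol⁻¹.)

Σm = 35·m(¹H) + 35·m_n = 35.273875 + 35.3032715 = 70.5771465 u
Mass defect Δm = 70.5771465 − 69.93787 = 0.6392765 u
Converting to energy: 0.6392765 u × 931.49 MeV/u = 595.480 MeV
Per nucleus in joules: 595.480 MeV × 1.602e-13 J/MeV = 9.5396e-11 J
Per mole: 9.5396e-11 J × 6.022e23 mol⁻¹ = 5.7447e+13 J/mol

5.74e+10 kJ/mol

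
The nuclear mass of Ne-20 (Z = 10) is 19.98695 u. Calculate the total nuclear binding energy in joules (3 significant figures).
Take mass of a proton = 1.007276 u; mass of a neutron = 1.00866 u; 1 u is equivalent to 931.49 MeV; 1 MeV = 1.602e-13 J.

Total constituent mass: 10 × 1.007276 + 10 × 1.00866 = 20.159360 u
Mass defect Δm = 20.159360 − 19.98695 = 0.172410 u
E_B = 0.172410 × 931.49 = 160.598 MeV
In joules: 160.598 MeV × 1.602e-13 J/MeV = 2.5728e-11 J

2.57e-11 J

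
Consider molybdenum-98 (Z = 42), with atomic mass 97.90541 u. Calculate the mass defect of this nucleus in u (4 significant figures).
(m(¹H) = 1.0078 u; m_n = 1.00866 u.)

With 42 protons and 56 neutrons (A = 98):
Total constituent mass: 42 × 1.0078 + 56 × 1.00866 = 98.81256 u
Mass defect Δm = 98.81256 − 97.90541 = 0.90715 u

0.9072 u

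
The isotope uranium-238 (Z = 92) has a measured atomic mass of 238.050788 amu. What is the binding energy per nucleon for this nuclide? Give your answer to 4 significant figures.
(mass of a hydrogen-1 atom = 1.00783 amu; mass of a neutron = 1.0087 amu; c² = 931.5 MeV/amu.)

With 92 protons and 146 neutrons (A = 238):
Mass of separated nucleons = 92(1.00783) + 146(1.0087) = 92.72036 + 147.2702 = 239.99056 amu
Mass defect Δm = 239.99056 − 238.050788 = 1.939772 amu
Binding energy = Δm·c² = 1.939772 × 931.5 MeV/amu = 1806.90 MeV
Dividing by A = 238 gives 7.592 MeV per nucleon.

7.592 MeV/nucleon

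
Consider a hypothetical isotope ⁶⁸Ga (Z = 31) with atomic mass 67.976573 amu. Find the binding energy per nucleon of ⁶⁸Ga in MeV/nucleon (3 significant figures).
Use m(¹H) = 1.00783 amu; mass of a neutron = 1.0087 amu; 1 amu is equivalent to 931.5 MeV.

Z = 31, so N = A − Z = 68 − 31 = 37.
Σm = 31·m(¹H) + 37·m_n = 31.24273 + 37.3219 = 68.56463 amu
Mass defect Δm = 68.56463 − 67.976573 = 0.588057 amu
Binding energy = Δm·c² = 0.588057 × 931.5 MeV/amu = 547.775 MeV
Dividing by A = 68 gives 8.056 MeV per nucleon.

8.06 MeV/nucleon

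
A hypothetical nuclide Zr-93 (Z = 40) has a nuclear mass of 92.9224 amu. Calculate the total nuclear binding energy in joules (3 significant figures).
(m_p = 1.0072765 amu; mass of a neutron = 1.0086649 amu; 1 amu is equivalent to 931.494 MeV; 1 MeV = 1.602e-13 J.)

1.24e-10 J

Z = 40, so N = A − Z = 93 − 40 = 53.
Total constituent mass: 40 × 1.0072765 + 53 × 1.0086649 = 93.7502997 amu
The mass defect is 93.7502997 − 92.9224 = 0.8278997 amu.
E_B = 0.8278997 × 931.494 = 771.184 MeV
In joules: 771.184 MeV × 1.602e-13 J/MeV = 1.2354e-10 J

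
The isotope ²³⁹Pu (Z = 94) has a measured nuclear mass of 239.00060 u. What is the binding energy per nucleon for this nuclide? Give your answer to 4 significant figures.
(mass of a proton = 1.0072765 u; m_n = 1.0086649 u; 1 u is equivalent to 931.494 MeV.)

7.560 MeV/nucleon

With 94 protons and 145 neutrons (A = 239):
Total constituent mass: 94 × 1.0072765 + 145 × 1.0086649 = 240.9404015 u
Δm = 240.9404015 − 239.00060 = 1.9398015 u
E_B = 1.9398015 × 931.494 = 1806.91 MeV
BE/A = 1806.91 MeV / 239 = 7.560 MeV/nucleon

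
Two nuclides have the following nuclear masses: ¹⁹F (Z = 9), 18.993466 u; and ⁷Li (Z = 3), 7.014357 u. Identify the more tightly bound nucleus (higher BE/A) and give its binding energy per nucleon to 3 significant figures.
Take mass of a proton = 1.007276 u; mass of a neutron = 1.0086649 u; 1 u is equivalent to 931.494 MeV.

¹⁹F; 7.78 MeV/nucleon

¹⁹F: Σm = 9(1.007276) + 10(1.0086649) = 19.1521330 u; Δm = 0.1586670 u; E_B = 147.80 MeV; E_B/A = 7.779 MeV
⁷Li: Σm = 3(1.007276) + 4(1.0086649) = 7.0564876 u; Δm = 0.0421306 u; E_B = 39.244 MeV; E_B/A = 5.606 MeV
¹⁹F has the higher binding energy per nucleon, so it is the more tightly bound nucleus.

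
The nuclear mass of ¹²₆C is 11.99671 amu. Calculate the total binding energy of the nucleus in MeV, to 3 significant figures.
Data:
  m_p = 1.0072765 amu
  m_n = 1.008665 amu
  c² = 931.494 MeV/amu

92.2 MeV

Total constituent mass: 6 × 1.0072765 + 6 × 1.008665 = 12.0956490 amu
Mass defect Δm = 12.0956490 − 11.99671 = 0.0989390 amu
Converting to energy: 0.0989390 amu × 931.494 MeV/amu = 92.1611 MeV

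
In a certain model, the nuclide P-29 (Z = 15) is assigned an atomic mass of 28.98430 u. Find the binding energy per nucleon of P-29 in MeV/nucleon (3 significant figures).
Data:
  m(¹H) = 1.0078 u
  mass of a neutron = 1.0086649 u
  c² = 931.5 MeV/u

Mass of separated nucleons = 15(1.0078) + 14(1.0086649) = 15.1170 + 14.1213086 = 29.2383086 u
Mass defect Δm = 29.2383086 − 28.98430 = 0.2540086 u
Converting to energy: 0.2540086 u × 931.5 MeV/u = 236.609 MeV
Per nucleon: 236.609 / 29 = 8.159 MeV

8.16 MeV/nucleon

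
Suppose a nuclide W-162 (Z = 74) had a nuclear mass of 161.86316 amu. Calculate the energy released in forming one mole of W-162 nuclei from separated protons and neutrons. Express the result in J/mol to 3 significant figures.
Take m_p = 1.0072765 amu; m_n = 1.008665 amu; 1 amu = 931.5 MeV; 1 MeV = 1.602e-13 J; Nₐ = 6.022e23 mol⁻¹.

The nucleus contains 74 protons and 162 − 74 = 88 neutrons.
Total constituent mass: 74 × 1.0072765 + 88 × 1.008665 = 163.3009810 amu
Mass defect Δm = 163.3009810 − 161.86316 = 1.4378210 amu
Converting to energy: 1.4378210 amu × 931.5 MeV/amu = 1339.33 MeV
Per nucleus in joules: 1339.33 MeV × 1.602e-13 J/MeV = 2.1456e-10 J
Per mole: 2.1456e-10 J × 6.022e23 mol⁻¹ = 1.2921e+14 J/mol

1.29e+14 J/mol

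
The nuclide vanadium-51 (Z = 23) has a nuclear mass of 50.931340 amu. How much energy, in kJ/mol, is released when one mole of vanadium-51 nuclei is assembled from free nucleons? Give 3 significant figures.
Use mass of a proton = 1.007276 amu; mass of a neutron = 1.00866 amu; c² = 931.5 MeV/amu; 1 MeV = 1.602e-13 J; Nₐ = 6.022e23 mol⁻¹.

With 23 protons and 28 neutrons (A = 51):
Total constituent mass: 23 × 1.007276 + 28 × 1.00866 = 51.409828 amu
Mass defect Δm = 51.409828 − 50.931340 = 0.478488 amu
Binding energy = Δm·c² = 0.478488 × 931.5 MeV/amu = 445.712 MeV
Per nucleus in joules: 445.712 MeV × 1.602e-13 J/MeV = 7.1403e-11 J
Per mole: 7.1403e-11 J × 6.022e23 mol⁻¹ = 4.2999e+13 J/mol

4.30e+10 kJ/mol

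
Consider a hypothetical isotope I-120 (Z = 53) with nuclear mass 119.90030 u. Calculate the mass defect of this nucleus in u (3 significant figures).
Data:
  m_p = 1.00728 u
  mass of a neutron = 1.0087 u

1.07 u

Mass of separated nucleons = 53(1.00728) + 67(1.0087) = 53.38584 + 67.5829 = 120.96874 u
Mass defect Δm = 120.96874 − 119.90030 = 1.06844 u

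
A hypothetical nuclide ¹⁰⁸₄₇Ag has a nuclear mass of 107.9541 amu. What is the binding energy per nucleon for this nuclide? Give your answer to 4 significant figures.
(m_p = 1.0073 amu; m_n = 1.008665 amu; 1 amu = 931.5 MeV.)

7.914 MeV/nucleon

Total constituent mass: 47 × 1.0073 + 61 × 1.008665 = 108.871665 amu
The mass defect is 108.871665 − 107.9541 = 0.917565 amu.
Converting to energy: 0.917565 amu × 931.5 MeV/amu = 854.712 MeV
Per nucleon: 854.712 / 108 = 7.914 MeV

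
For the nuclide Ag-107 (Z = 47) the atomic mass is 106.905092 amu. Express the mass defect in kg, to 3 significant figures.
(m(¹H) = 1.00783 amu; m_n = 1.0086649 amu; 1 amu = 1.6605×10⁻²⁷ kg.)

With 47 protons and 60 neutrons (A = 107):
Mass of separated nucleons = 47(1.00783) + 60(1.0086649) = 47.36801 + 60.5198940 = 107.8879040 amu
Δm = 107.8879040 − 106.905092 = 0.9828120 amu
In SI units: 0.9828120 amu × 1.6605×10⁻²⁷ kg/amu = 1.6320e-27 kg

1.63e-27 kg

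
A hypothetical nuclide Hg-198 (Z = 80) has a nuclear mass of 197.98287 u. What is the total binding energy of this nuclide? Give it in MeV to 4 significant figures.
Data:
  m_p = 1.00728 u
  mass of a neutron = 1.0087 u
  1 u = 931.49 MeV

Total constituent mass: 80 × 1.00728 + 118 × 1.0087 = 199.60900 u
The mass defect is 199.60900 − 197.98287 = 1.62613 u.
E_B = 1.62613 × 931.49 = 1514.72 MeV

1515 MeV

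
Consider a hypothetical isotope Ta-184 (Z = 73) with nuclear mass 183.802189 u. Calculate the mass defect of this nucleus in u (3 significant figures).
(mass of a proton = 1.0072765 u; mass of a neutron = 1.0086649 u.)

Mass of separated nucleons = 73(1.0072765) + 111(1.0086649) = 73.5311845 + 111.9618039 = 185.4929884 u
Mass defect Δm = 185.4929884 − 183.802189 = 1.6907994 u

1.69 u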